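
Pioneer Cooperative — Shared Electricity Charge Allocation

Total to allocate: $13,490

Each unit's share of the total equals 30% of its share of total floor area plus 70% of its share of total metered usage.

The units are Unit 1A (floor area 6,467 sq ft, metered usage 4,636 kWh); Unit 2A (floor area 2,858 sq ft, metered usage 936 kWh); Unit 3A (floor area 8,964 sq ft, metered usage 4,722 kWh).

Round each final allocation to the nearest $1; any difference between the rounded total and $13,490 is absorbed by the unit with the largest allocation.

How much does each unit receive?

Totals — floor area 18,289, metered usage 10,294.
Blended shares (30% floor area + 70% metered usage): Unit 1A 0.4213; Unit 2A 0.1105; Unit 3A 0.4681.
Raw shares: Unit 1A 5,683.77; Unit 2A 1,491.04; Unit 3A 6,315.19.
At nearest $1: Unit 1A $5,684; Unit 2A $1,491; Unit 3A $6,315. Sum = $13,490.
Rounded total matches; no reconciliation needed.

Unit 1A: $5,684 | Unit 2A: $1,491 | Unit 3A: $6,315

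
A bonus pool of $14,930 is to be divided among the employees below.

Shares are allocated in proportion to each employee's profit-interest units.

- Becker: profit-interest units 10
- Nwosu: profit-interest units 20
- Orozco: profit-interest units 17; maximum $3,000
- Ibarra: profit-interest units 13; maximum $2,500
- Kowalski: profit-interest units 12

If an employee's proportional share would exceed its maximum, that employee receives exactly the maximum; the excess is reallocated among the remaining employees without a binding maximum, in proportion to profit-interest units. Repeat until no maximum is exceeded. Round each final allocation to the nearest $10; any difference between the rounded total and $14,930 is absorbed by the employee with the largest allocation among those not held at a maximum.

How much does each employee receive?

Profit-interest units total: 72.
Unconstrained shares: Becker 2,073.61; Nwosu 4,147.22; Orozco 3,525.14; Ibarra 2,695.69; Kowalski 2,488.33.
Held at cap: Orozco ($3,000), Ibarra ($2,500); balance $9,430 reallocated over remaining profit-interest units 42.
Remaining shares: Becker 2,245.24 → $2,250; Nwosu 4,490.48 → $4,490; Kowalski 2,694.29 → $2,690.

Becker: $2,250 · Nwosu: $4,490 · Orozco: $3,000 · Ibarra: $2,500 · Kowalski: $2,690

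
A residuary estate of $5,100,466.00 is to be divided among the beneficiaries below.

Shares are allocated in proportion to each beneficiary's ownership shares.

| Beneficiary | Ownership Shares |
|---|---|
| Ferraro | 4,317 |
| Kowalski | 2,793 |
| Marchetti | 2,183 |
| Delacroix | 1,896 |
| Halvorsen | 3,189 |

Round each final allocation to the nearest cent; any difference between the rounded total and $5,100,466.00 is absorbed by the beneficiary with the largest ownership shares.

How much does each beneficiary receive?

Ferraro: $1,531,416.87 · Kowalski: $990,791.59 · Marchetti: $774,399.59 · Delacroix: $672,588.92 · Halvorsen: $1,131,269.03

Ownership shares total: 4,317 + 2,793 + 2,183 + 1,896 + 3,189 = 14,378.
Raw shares: Ferraro 1,531,416.8676; Kowalski 990,791.5940; Marchetti 774,399.5881; Delacroix 672,588.9231; Halvorsen 1,131,269.0273.
At nearest cent: Ferraro $1,531,416.87; Kowalski $990,791.59; Marchetti $774,399.59; Delacroix $672,588.92; Halvorsen $1,131,269.03. Sum = $5,100,466.00.
Sum already equals the total — no adjustment.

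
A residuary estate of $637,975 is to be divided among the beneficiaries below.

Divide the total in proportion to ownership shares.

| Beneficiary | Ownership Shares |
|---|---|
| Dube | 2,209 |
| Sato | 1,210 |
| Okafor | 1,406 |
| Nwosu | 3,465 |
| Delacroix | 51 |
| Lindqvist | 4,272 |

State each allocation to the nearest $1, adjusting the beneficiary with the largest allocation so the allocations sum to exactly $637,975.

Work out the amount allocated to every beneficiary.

Dube: $111,733; Sato: $61,203; Okafor: $71,117; Nwosu: $175,262; Delacroix: $2,580; Lindqvist: $216,080

Combined ownership shares = 12,613.
Raw shares: Dube 2,209/12,613 × $637,975 = 111,732.88; Sato 1,210/12,613 × $637,975 = 61,202.71; Okafor 1,406/12,613 × $637,975 = 71,116.53; Nwosu 3,465/12,613 × $637,975 = 175,262.30; Delacroix 51/12,613 × $637,975 = 2,579.62; Lindqvist 4,272/12,613 × $637,975 = 216,080.96.
At nearest $1: Dube $111,733; Sato $61,203; Okafor $71,117; Nwosu $175,262; Delacroix $2,580; Lindqvist $216,081. Sum = $637,976.
Difference $637,975 − $637,976 = −$1 applied to largest allocation (Lindqvist): Lindqvist becomes $216,080.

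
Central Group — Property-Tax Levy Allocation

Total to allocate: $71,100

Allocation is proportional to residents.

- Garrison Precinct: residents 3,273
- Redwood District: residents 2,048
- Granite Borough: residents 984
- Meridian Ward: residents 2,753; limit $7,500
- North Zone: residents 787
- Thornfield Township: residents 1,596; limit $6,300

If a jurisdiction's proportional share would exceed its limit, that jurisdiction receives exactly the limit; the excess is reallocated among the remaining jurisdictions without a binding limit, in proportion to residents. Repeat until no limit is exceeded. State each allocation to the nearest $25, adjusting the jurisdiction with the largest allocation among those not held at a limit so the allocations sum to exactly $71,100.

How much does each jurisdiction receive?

Garrison Precinct: $26,450 | Redwood District: $16,550 | Granite Borough: $7,950 | Meridian Ward: $7,500 | North Zone: $6,350 | Thornfield Township: $6,300

Combined residents = 11,441.
Proportional shares (ignoring caps): Garrison Precinct 20,340.03; Redwood District 12,727.28; Granite Borough 6,115.06; Meridian Ward 17,108.50; North Zone 4,890.80; Thornfield Township 9,918.33.
Capped: Meridian Ward ($7,500), Thornfield Township ($6,300); remaining pool $57,300 reallocated over remaining residents 7,092.
Shares after redistribution: Garrison Precinct 26,444.29 → $26,450; Redwood District 16,546.87 → $16,550; Granite Borough 7,950.25 → $7,950; North Zone 6,358.59 → $6,350.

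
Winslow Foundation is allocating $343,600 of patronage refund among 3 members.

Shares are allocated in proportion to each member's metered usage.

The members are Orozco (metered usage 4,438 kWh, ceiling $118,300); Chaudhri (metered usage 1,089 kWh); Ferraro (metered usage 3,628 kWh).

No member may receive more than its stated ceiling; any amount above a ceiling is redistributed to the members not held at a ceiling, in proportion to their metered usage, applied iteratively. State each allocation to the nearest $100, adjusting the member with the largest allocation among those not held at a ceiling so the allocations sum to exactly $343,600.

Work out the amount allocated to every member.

Orozco: $118,300 | Chaudhri: $52,000 | Ferraro: $173,300

Metered usage total: 9,155.
Pro-rata shares before constraints: Orozco 166,564.37; Chaudhri 40,871.70; Ferraro 136,163.93.
Capped: Orozco ($118,300); balance $225,300 reallocated over remaining metered usage 4,717.
Redistributed shares: Chaudhri 52,014.35 → $52,000; Ferraro 173,285.65 → $173,300.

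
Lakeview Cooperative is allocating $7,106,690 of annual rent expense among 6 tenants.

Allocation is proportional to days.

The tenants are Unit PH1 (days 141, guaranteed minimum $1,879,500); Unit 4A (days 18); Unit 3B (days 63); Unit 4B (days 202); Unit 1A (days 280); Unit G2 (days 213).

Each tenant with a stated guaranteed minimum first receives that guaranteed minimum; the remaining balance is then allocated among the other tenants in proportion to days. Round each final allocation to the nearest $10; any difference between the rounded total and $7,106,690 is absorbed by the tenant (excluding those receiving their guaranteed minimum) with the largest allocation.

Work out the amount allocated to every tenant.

Fund the minimums — Unit PH1 $1,879,500. Balance $5,227,190.
Balance split over remaining days 776: Unit 4A 121,249.25 → $121,250; Unit 3B 424,372.38 → $424,370; Unit 4B 1,360,686.06 → $1,360,690; Unit 1A 1,886,099.48 → $1,886,100; Unit G2 1,434,782.82 → $1,434,780.

Unit PH1: $1,879,500 | Unit 4A: $121,250 | Unit 3B: $424,370 | Unit 4B: $1,360,690 | Unit 1A: $1,886,100 | Unit G2: $1,434,780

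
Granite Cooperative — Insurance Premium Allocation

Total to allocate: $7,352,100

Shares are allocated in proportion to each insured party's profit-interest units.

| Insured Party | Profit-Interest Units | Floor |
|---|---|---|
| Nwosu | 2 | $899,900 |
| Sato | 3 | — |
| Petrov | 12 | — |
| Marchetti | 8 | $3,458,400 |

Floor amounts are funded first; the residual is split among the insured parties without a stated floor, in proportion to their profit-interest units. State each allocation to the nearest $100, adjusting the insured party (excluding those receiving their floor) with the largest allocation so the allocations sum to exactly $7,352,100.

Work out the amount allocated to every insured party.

Nwosu: $899,900 · Sato: $598,800 · Petrov: $2,395,000 · Marchetti: $3,458,400

Minimums first: Nwosu $899,900; Marchetti $3,458,400. Balance $2,993,800.
Balance split over remaining profit-interest units 15: Sato 598,760.00 → $598,800; Petrov 2,395,040.00 → $2,395,000.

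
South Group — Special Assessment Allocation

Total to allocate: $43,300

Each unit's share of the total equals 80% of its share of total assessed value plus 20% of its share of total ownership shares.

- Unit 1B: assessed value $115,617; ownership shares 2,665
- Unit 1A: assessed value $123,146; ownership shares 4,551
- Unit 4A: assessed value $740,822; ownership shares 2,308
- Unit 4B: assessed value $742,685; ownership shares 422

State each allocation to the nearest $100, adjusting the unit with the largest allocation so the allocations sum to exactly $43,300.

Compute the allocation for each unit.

Unit 1B: $4,600 | Unit 1A: $6,400 | Unit 4A: $17,000 | Unit 4B: $15,300

Totals — assessed value 1,722,270, ownership shares 9,946.
Blended shares (80% assessed value + 20% ownership shares): Unit 1B 0.1073; Unit 1A 0.1487; Unit 4A 0.3905; Unit 4B 0.3535.
Proportional shares: Unit 1B 4,645.82; Unit 1A 6,439.40; Unit 4A 16,909.73; Unit 4B 15,305.05.
After rounding ($100): Unit 1B $4,600; Unit 1A $6,400; Unit 4A $16,900; Unit 4B $15,300. Sum = $43,200.
Difference $43,300 − $43,200 = +$100 applied to largest allocation (Unit 4A): Unit 4A becomes $17,000.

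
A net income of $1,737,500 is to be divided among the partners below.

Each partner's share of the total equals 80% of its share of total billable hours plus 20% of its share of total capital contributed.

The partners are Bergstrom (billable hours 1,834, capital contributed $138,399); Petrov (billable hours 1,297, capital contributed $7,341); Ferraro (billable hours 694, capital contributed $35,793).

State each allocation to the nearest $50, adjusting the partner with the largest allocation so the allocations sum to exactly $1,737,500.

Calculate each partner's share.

Billable hours total 3,825; capital contributed total 181,533.
Composite weights (80% billable hours + 20% capital contributed): Bergstrom 0.5361; Petrov 0.2794; Ferraro 0.1846.
Pro-rata amounts: Bergstrom 931,403.84; Petrov 485,380.63; Ferraro 320,715.53.
After rounding ($50): Bergstrom $931,400; Petrov $485,400; Ferraro $320,700. Sum = $1,737,500.
Rounded total matches; no reconciliation needed.

Bergstrom: $931,400; Petrov: $485,400; Ferraro: $320,700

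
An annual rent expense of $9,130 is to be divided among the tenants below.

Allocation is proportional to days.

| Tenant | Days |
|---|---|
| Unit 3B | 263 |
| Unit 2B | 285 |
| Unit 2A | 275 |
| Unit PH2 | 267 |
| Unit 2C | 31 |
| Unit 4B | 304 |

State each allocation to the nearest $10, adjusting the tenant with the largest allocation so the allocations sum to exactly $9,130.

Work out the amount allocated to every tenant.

Unit 3B: $1,690 · Unit 2B: $1,830 · Unit 2A: $1,760 · Unit PH2: $1,710 · Unit 2C: $200 · Unit 4B: $1,940

Sum of days: 1,425.
Unrounded shares: Unit 3B 263/1,425 × $9,130 = 1,685.05; Unit 2B 285/1,425 × $9,130 = 1,826.00; Unit 2A 275/1,425 × $9,130 = 1,761.93; Unit PH2 267/1,425 × $9,130 = 1,710.67; Unit 2C 31/1,425 × $9,130 = 198.62; Unit 4B 304/1,425 × $9,130 = 1,947.73.
Rounded to nearest $10: Unit 3B $1,690; Unit 2B $1,830; Unit 2A $1,760; Unit PH2 $1,710; Unit 2C $200; Unit 4B $1,950. Sum = $9,140.
Difference $9,130 − $9,140 = −$10 applied to largest allocation (Unit 4B): Unit 4B becomes $1,940.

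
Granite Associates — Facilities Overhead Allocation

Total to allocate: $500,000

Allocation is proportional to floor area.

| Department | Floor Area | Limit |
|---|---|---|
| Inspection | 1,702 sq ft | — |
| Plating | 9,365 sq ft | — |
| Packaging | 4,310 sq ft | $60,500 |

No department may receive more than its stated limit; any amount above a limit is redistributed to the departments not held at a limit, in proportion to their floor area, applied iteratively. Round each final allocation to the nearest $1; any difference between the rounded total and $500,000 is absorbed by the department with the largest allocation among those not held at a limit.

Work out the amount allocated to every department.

Combined floor area = 15,377.
Proportional shares (ignoring caps): Inspection 55,342.39; Plating 304,513.23; Packaging 140,144.37.
Capped: Packaging ($60,500); remaining pool $439,500 reallocated over remaining floor area 11,067.
Redistributed shares: Inspection 67,590.95 → $67,591; Plating 371,909.05 → $371,909.

Inspection: $67,591; Plating: $371,909; Packaging: $60,500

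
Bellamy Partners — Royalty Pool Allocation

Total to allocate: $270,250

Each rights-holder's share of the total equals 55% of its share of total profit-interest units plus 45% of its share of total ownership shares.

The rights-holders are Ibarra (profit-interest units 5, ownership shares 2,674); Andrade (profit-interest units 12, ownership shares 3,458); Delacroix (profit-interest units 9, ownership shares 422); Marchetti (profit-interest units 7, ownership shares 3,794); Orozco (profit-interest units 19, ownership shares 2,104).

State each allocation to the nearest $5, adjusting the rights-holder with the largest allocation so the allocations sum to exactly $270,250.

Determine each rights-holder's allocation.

Ibarra: $40,410 | Andrade: $68,075 | Delacroix: $29,845 | Marchetti: $57,065 | Orozco: $74,855

Totals — profit-interest units 52, ownership shares 12,452.
Combined weights (55% profit-interest units + 45% ownership shares): Ibarra 0.1495; Andrade 0.2519; Delacroix 0.1104; Marchetti 0.2111; Orozco 0.2770.
Pro-rata amounts: Ibarra 40,407.70; Andrade 68,073.53; Delacroix 29,847.19; Marchetti 57,063.01; Orozco 74,858.58.
After rounding ($5): Ibarra $40,410; Andrade $68,075; Delacroix $29,845; Marchetti $57,065; Orozco $74,860. Sum = $270,255.
Difference $270,250 − $270,255 = −$5 applied to largest allocation (Orozco): Orozco becomes $74,855.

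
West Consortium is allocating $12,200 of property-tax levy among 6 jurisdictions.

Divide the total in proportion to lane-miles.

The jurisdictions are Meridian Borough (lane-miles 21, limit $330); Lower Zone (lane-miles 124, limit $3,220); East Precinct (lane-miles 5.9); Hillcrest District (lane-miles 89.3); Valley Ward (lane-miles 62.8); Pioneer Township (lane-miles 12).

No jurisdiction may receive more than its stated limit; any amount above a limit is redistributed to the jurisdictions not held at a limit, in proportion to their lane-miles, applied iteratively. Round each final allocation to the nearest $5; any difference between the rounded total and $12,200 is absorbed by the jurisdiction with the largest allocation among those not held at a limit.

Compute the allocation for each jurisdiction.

Meridian Borough: $330 · Lower Zone: $3,220 · East Precinct: $300 · Hillcrest District: $4,545 · Valley Ward: $3,195 · Pioneer Township: $610

Lane-miles total: 315.
Proportional shares (ignoring caps): Meridian Borough 813.33; Lower Zone 4,802.54; East Precinct 228.51; Hillcrest District 3,458.60; Valley Ward 2,432.25; Pioneer Township 464.76.
Held at cap: Meridian Borough ($330), Lower Zone ($3,220); residual $8,650 reallocated over remaining lane-miles 170.
Remaining shares: East Precinct 300.21 → $300; Hillcrest District 4,543.79 → $4,545; Valley Ward 3,195.41 → $3,195; Pioneer Township 610.59 → $610.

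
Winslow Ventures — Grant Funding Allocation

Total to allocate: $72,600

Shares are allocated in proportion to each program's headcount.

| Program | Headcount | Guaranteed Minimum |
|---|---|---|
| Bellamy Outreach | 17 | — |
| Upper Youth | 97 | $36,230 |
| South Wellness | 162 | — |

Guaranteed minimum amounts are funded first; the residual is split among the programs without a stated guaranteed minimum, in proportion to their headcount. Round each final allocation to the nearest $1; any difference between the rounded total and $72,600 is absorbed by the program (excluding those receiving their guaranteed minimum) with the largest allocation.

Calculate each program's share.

Bellamy Outreach: $3,454 · Upper Youth: $36,230 · South Wellness: $32,916

Fund the minimums — Upper Youth $36,230. Remaining pool $36,370.
Remaining pool split over remaining headcount 179: Bellamy Outreach 3,454.13 → $3,454; South Wellness 32,915.87 → $32,916.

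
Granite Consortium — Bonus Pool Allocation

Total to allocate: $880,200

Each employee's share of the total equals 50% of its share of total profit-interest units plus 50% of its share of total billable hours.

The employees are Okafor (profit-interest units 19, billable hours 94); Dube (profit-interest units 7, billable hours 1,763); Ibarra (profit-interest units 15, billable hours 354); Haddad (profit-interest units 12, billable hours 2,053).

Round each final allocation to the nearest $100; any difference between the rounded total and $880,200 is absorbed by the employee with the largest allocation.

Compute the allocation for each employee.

Okafor: $167,500; Dube: $240,100; Ibarra: $161,100; Haddad: $311,500

Totals — profit-interest units 53, billable hours 4,264.
Combined weights (50% profit-interest units + 50% billable hours): Okafor 0.1903; Dube 0.2728; Ibarra 0.1830; Haddad 0.3539.
Pro-rata amounts: Okafor 167,473.71; Dube 240,090.84; Ibarra 161,093.99; Haddad 311,541.46.
At nearest $100: Okafor $167,500; Dube $240,100; Ibarra $161,100; Haddad $311,500. Sum = $880,200.
No rounding difference to absorb.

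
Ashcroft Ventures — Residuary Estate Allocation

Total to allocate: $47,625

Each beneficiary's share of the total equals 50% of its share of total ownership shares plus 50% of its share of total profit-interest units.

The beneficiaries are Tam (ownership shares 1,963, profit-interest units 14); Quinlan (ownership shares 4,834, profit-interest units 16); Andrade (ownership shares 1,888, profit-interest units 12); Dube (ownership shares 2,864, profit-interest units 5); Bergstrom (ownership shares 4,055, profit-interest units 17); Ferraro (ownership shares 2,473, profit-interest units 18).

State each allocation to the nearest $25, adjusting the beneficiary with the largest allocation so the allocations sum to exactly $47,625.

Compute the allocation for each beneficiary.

Ownership shares total 18,077; profit-interest units total 82.
Combined weights (50% ownership shares + 50% profit-interest units): Tam 0.1397; Quinlan 0.2313; Andrade 0.1254; Dube 0.1097; Bergstrom 0.2158; Ferraro 0.1782.
Unrounded shares: Tam 6,651.37; Quinlan 11,014.08; Andrade 5,971.78; Dube 5,224.68; Bergstrom 10,278.31; Ferraro 8,484.77.
After rounding ($25): Tam $6,650; Quinlan $11,025; Andrade $5,975; Dube $5,225; Bergstrom $10,275; Ferraro $8,475. Sum = $47,625.
Rounded total matches; no reconciliation needed.

Tam: $6,650 · Quinlan: $11,025 · Andrade: $5,975 · Dube: $5,225 · Bergstrom: $10,275 · Ferraro: $8,475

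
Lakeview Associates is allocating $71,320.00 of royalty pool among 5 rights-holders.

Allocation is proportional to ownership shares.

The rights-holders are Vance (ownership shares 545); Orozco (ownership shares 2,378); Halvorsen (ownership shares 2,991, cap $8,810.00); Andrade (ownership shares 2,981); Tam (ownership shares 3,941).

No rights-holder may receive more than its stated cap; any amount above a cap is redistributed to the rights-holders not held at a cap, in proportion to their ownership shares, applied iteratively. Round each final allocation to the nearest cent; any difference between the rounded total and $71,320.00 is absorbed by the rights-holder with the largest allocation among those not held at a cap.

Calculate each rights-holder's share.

Total ownership shares = 12,836.
Unconstrained shares: Vance 3,028.1552; Orozco 13,212.7579; Halvorsen 16,618.7379; Andrade 16,563.1754; Tam 21,897.1736.
Capped: Halvorsen ($8,810.00); remaining pool $62,510.00 reallocated over remaining ownership shares 9,845.
Redistributed shares: Vance 3,460.4317 → $3,460.43; Orozco 15,098.9111 → $15,098.91; Andrade 18,927.6089 → $18,927.61; Tam 25,023.0482 → $25,023.05.

Vance: $3,460.43 · Orozco: $15,098.91 · Halvorsen: $8,810.00 · Andrade: $18,927.61 · Tam: $25,023.05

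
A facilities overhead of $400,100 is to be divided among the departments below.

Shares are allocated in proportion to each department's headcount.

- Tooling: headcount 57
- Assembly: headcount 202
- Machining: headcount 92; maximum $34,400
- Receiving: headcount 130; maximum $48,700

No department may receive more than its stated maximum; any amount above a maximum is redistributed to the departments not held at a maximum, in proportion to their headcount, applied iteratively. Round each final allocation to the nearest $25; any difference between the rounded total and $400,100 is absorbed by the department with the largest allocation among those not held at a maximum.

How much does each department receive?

Tooling: $69,775 | Assembly: $247,225 | Machining: $34,400 | Receiving: $48,700

Sum of headcount: 481.
Pro-rata shares before constraints: Tooling 47,413.10; Assembly 168,025.36; Machining 76,526.40; Receiving 108,135.14.
Cap binds for Machining ($34,400), Receiving ($48,700); residual $317,000 reallocated over remaining headcount 259.
Redistributed shares: Tooling 69,764.48 → $69,775; Assembly 247,235.52 → $247,225.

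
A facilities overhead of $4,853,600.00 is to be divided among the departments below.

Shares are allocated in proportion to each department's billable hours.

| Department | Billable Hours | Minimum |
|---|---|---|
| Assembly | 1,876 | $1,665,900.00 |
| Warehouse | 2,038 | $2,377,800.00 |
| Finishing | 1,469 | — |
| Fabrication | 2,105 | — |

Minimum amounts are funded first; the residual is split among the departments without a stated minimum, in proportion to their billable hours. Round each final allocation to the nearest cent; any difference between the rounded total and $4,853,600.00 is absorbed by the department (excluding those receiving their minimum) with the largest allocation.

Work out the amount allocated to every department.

Fund the minimums — Assembly $1,665,900.00; Warehouse $2,377,800.00. Remaining pool $809,900.00.
Remaining pool split over remaining billable hours 3,574: Finishing 332,888.3884 → $332,888.39; Fabrication 477,011.6116 → $477,011.61.

Assembly: $1,665,900.00; Warehouse: $2,377,800.00; Finishing: $332,888.39; Fabrication: $477,011.61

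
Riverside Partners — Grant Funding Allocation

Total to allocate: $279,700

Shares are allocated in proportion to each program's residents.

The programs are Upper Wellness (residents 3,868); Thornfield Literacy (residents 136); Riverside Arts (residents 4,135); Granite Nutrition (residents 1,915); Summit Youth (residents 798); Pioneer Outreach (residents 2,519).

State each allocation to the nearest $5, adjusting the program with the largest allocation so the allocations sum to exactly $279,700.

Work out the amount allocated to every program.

Upper Wellness: $80,910 · Thornfield Literacy: $2,845 · Riverside Arts: $86,495 · Granite Nutrition: $40,060 · Summit Youth: $16,695 · Pioneer Outreach: $52,695

Sum of residents: 13,371.
Proportional shares: Upper Wellness 3,868/13,371 × $279,700 = 80,912.39; Thornfield Literacy 136/13,371 × $279,700 = 2,844.90; Riverside Arts 4,135/13,371 × $279,700 = 86,497.61; Granite Nutrition 1,915/13,371 × $279,700 = 40,058.75; Summit Youth 798/13,371 × $279,700 = 16,692.89; Pioneer Outreach 2,519/13,371 × $279,700 = 52,693.46.
After rounding ($5): Upper Wellness $80,910; Thornfield Literacy $2,845; Riverside Arts $86,500; Granite Nutrition $40,060; Summit Youth $16,695; Pioneer Outreach $52,695. Sum = $279,705.
Difference $279,700 − $279,705 = −$5 applied to largest allocation (Riverside Arts): Riverside Arts becomes $86,495.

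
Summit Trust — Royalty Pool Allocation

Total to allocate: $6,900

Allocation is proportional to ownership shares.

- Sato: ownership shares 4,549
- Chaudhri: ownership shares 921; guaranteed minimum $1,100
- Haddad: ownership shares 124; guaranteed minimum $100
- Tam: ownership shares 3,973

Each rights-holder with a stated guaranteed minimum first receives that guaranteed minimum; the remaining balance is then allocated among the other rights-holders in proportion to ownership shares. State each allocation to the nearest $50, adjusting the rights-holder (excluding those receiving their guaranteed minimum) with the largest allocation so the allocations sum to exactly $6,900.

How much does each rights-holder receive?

Fund the minimums — Chaudhri $1,100; Haddad $100. Balance $5,700.
Balance split over remaining ownership shares 8,522: Sato 3,042.63 → $3,050; Tam 2,657.37 → $2,650.

Sato: $3,050 | Chaudhri: $1,100 | Haddad: $100 | Tam: $2,650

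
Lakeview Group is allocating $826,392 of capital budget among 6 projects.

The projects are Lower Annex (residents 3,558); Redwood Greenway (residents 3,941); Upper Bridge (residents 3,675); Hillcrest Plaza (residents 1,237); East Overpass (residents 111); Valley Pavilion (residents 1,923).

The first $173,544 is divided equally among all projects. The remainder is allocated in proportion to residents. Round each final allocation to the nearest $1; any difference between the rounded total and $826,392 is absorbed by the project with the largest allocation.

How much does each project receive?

Lower Annex: $189,729 · Redwood Greenway: $207,039 · Upper Bridge: $195,017 · Hillcrest Plaza: $84,831 · East Overpass: $33,941 · Valley Pavilion: $115,835

$173,544 shared equally gives $28,924 per project.
Remainder $652,848 by residents (total 14,445): Lower Annex 160,805.34 → $160,805; Redwood Greenway 178,115.19 → $178,115; Upper Bridge 166,093.21 → $166,093; Hillcrest Plaza 55,906.75 → $55,907; East Overpass 5,016.69 → $5,017; Valley Pavilion 86,910.81 → $86,911.
Totals: Lower Annex $28,924 + $160,805 = $189,729; Redwood Greenway $28,924 + $178,115 = $207,039; Upper Bridge $28,924 + $166,093 = $195,017; Hillcrest Plaza $28,924 + $55,907 = $84,831; East Overpass $28,924 + $5,017 = $33,941; Valley Pavilion $28,924 + $86,911 = $115,835.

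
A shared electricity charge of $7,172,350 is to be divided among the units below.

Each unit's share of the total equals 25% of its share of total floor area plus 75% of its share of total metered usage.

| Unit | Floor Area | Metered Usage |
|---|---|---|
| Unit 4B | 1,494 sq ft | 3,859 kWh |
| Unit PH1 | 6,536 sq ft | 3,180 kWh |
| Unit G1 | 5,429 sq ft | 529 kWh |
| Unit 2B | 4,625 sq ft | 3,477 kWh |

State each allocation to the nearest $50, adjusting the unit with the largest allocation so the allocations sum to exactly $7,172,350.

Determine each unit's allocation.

Unit 4B: $2,027,600 | Unit PH1: $2,196,800 | Unit G1: $795,950 | Unit 2B: $2,152,000

Floor area total 18,084; metered usage total 11,045.
Blended shares (25% floor area + 75% metered usage): Unit 4B 0.2827; Unit PH1 0.3063; Unit G1 0.1110; Unit 2B 0.3000.
Unrounded shares: Unit 4B 2,027,589.38; Unit PH1 2,196,825.74; Unit G1 795,942.68; Unit 2B 2,151,992.21.
Rounded to nearest $50: Unit 4B $2,027,600; Unit PH1 $2,196,850; Unit G1 $795,950; Unit 2B $2,152,000. Sum = $7,172,400.
Difference $7,172,350 − $7,172,400 = −$50 applied to largest allocation (Unit PH1): Unit PH1 becomes $2,196,800.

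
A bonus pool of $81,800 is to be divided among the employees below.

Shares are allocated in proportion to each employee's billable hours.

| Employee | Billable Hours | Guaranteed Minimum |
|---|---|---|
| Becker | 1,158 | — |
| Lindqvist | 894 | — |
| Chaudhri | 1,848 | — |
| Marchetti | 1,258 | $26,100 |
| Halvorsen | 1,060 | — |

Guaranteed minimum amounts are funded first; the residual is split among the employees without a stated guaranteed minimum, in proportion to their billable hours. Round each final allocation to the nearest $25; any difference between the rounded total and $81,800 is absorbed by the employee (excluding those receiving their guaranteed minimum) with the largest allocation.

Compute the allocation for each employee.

Becker: $13,000 · Lindqvist: $10,050 · Chaudhri: $20,750 · Marchetti: $26,100 · Halvorsen: $11,900

Guaranteed amounts: Marchetti $26,100. Residual $55,700.
Residual split over remaining billable hours 4,960: Becker 13,004.15 → $13,000; Lindqvist 10,039.48 → $10,050; Chaudhri 20,752.74 → $20,750; Halvorsen 11,903.63 → $11,900.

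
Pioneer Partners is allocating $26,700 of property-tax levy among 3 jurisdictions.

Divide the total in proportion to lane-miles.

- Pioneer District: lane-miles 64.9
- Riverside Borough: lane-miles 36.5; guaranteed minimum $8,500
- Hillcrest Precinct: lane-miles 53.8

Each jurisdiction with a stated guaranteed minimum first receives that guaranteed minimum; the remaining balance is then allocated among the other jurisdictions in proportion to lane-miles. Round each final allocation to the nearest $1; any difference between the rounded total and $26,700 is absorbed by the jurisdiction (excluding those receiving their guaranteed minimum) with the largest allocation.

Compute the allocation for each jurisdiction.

Pioneer District: $9,951 | Riverside Borough: $8,500 | Hillcrest Precinct: $8,249

Minimums first: Riverside Borough $8,500. Remaining pool $18,200.
Remaining pool split over remaining lane-miles 118.7: Pioneer District 9,950.97 → $9,951; Hillcrest Precinct 8,249.03 → $8,249.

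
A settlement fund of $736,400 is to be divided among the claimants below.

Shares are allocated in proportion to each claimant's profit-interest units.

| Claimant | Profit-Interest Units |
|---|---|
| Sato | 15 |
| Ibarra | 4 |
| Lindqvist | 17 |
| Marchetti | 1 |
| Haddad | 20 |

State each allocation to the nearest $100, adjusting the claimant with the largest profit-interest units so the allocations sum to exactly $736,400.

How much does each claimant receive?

Sato: $193,800; Ibarra: $51,700; Lindqvist: $219,600; Marchetti: $12,900; Haddad: $258,400

Profit-interest units total: 15 + 4 + 17 + 1 + 20 = 57.
Unrounded shares: Sato 193,789.47; Ibarra 51,677.19; Lindqvist 219,628.07; Marchetti 12,919.30; Haddad 258,385.96.
After rounding ($100): Sato $193,800; Ibarra $51,700; Lindqvist $219,600; Marchetti $12,900; Haddad $258,400. Sum = $736,400.
No rounding difference to absorb.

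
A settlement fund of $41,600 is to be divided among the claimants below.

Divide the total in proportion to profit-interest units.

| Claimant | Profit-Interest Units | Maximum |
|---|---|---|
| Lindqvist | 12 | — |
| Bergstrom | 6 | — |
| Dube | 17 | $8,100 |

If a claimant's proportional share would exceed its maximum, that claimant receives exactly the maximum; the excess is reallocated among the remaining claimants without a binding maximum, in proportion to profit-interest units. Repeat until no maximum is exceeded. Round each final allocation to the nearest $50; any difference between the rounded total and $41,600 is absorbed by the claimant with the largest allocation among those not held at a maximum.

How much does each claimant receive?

Lindqvist: $22,350 | Bergstrom: $11,150 | Dube: $8,100

Sum of profit-interest units: 35.
Pro-rata shares before constraints: Lindqvist 14,262.86; Bergstrom 7,131.43; Dube 20,205.71.
Cap binds for Dube ($8,100); residual $33,500 reallocated over remaining profit-interest units 18.
Redistributed shares: Lindqvist 22,333.33 → $22,350; Bergstrom 11,166.67 → $11,150.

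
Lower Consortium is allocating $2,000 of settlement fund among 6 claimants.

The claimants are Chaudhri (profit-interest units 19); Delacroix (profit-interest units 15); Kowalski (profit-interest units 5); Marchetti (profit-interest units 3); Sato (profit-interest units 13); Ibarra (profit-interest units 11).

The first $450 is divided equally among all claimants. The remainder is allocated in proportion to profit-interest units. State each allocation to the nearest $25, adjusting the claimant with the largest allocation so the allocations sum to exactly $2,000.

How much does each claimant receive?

Chaudhri: $525; Delacroix: $425; Kowalski: $200; Marchetti: $150; Sato: $375; Ibarra: $325

First tranche $450 split equally: $75 each.
Remainder $1,550 by profit-interest units (total 66): Chaudhri 446.21 → $450; Delacroix 352.27 → $350; Kowalski 117.42 → $125; Marchetti 70.45 → $75; Sato 305.30 → $300; Ibarra 258.33 → $250.
Totals: Chaudhri $75 + $450 = $525; Delacroix $75 + $350 = $425; Kowalski $75 + $125 = $200; Marchetti $75 + $75 = $150; Sato $75 + $300 = $375; Ibarra $75 + $250 = $325.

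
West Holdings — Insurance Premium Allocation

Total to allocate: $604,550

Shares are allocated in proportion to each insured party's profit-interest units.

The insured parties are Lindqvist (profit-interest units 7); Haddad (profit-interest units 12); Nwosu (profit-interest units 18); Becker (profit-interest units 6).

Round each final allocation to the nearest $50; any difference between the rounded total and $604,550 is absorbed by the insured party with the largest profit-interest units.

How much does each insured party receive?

Lindqvist: $98,400; Haddad: $168,700; Nwosu: $253,100; Becker: $84,350

Sum of profit-interest units: 43.
Unrounded shares: Lindqvist 7/43 × $604,550 = 98,415.12; Haddad 12/43 × $604,550 = 168,711.63; Nwosu 18/43 × $604,550 = 253,067.44; Becker 6/43 × $604,550 = 84,355.81.
After rounding ($50): Lindqvist $98,400; Haddad $168,700; Nwosu $253,050; Becker $84,350. Sum = $604,500.
Difference $604,550 − $604,500 = +$50 applied to largest profit-interest units (Nwosu): Nwosu becomes $253,100.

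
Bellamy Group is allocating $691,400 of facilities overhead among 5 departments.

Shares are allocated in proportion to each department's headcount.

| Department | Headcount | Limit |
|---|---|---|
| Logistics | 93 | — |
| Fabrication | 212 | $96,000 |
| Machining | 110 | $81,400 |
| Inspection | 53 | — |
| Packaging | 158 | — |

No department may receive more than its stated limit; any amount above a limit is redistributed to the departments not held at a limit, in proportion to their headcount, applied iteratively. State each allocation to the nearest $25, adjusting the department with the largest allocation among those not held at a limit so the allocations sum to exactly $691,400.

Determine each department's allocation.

Logistics: $157,250 · Fabrication: $96,000 · Machining: $81,400 · Inspection: $89,600 · Packaging: $267,150

Total headcount = 626.
Unconstrained shares: Logistics 102,715.97; Fabrication 234,148.24; Machining 121,492.01; Inspection 58,537.06; Packaging 174,506.71.
Held at cap: Fabrication ($96,000), Machining ($81,400); remaining pool $514,000 reallocated over remaining headcount 304.
Remaining shares: Logistics 157,243.42 → $157,250; Inspection 89,611.84 → $89,600; Packaging 267,144.74 → $267,150.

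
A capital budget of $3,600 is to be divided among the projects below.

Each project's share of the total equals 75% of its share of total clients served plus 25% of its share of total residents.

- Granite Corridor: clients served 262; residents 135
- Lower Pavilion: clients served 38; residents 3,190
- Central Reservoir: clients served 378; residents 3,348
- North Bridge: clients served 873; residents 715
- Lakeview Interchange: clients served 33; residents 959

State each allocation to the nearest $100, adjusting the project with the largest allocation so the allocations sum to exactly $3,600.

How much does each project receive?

Totals — clients served 1,584, residents 8,347.
Combined weights (75% clients served + 25% residents): Granite Corridor 0.1281; Lower Pavilion 0.1135; Central Reservoir 0.2793; North Bridge 0.4348; Lakeview Interchange 0.0443.
Unrounded shares: Granite Corridor 461.15; Lower Pavilion 408.73; Central Reservoir 1,005.31; North Bridge 1,565.16; Lakeview Interchange 159.65.
After rounding ($100): Granite Corridor $500; Lower Pavilion $400; Central Reservoir $1,000; North Bridge $1,600; Lakeview Interchange $200. Sum = $3,700.
Difference $3,600 − $3,700 = −$100 applied to largest allocation (North Bridge): North Bridge becomes $1,500.

Granite Corridor: $500; Lower Pavilion: $400; Central Reservoir: $1,000; North Bridge: $1,500; Lakeview Interchange: $200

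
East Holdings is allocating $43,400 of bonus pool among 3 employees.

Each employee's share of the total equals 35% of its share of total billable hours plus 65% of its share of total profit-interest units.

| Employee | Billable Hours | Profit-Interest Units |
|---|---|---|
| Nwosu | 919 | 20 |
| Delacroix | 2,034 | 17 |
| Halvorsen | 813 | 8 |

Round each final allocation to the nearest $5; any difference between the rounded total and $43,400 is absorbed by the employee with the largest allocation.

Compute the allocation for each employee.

Nwosu: $16,245 | Delacroix: $18,860 | Halvorsen: $8,295

Totals — billable hours 3,766, profit-interest units 45.
Composite weights (35% billable hours + 65% profit-interest units): Nwosu 0.3743; Delacroix 0.4346; Halvorsen 0.1911.
Raw shares: Nwosu 16,244.52; Delacroix 18,861.16; Halvorsen 8,294.31.
At nearest $5: Nwosu $16,245; Delacroix $18,860; Halvorsen $8,295. Sum = $43,400.
Rounded total matches; no reconciliation needed.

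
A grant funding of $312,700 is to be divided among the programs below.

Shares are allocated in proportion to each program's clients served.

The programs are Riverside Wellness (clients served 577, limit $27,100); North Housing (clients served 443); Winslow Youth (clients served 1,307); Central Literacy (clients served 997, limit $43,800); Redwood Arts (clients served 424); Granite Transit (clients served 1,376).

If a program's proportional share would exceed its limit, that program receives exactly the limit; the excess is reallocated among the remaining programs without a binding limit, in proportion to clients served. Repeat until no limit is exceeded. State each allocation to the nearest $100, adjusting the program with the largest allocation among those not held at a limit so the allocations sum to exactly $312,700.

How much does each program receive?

Total clients served = 5,124.
Pro-rata shares before constraints: Riverside Wellness 35,212.31; North Housing 27,034.76; Winslow Youth 79,761.69; Central Literacy 60,843.46; Redwood Arts 25,875.25; Granite Transit 83,972.52.
Capped: Riverside Wellness ($27,100), Central Literacy ($43,800); residual $241,800 reallocated over remaining clients served 3,550.
Redistributed shares: North Housing 30,173.92 → $30,200; Winslow Youth 89,023.27 → $89,000; Redwood Arts 28,879.77 → $28,900; Granite Transit 93,723.04 → $93,700.

Riverside Wellness: $27,100 | North Housing: $30,200 | Winslow Youth: $89,000 | Central Literacy: $43,800 | Redwood Arts: $28,900 | Granite Transit: $93,700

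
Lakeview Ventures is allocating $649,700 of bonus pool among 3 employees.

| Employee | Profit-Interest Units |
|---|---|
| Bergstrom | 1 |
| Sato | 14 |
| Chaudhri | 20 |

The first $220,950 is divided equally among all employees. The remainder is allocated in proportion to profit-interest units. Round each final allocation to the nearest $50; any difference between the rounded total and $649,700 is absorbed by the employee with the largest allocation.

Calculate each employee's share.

Bergstrom: $85,900; Sato: $245,150; Chaudhri: $318,650

First tranche $220,950 split equally: $73,650 each.
Remainder $428,750 by profit-interest units (total 35): Bergstrom 12,250.00 → $12,250; Sato 171,500.00 → $171,500; Chaudhri 245,000.00 → $245,000.
Totals: Bergstrom $73,650 + $12,250 = $85,900; Sato $73,650 + $171,500 = $245,150; Chaudhri $73,650 + $245,000 = $318,650.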